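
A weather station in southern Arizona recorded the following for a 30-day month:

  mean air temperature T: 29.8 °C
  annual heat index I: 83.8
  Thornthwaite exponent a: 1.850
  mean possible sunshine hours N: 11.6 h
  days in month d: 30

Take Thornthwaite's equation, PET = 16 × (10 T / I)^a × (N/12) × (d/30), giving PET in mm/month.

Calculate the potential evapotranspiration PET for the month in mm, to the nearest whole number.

162 mm

10T/I = 10 × 29.8 / 83.8 = 3.5561
(10T/I)^a = 3.5561^1.850 = 10.4545
Uncorrected PET = 16 × 10.4545 = 167.272 mm
Correction = (N/12)(d/30) = (11.6/12)(30/30) = 0.9667
PET = 167.272 × 0.9667 = 161.702 mm/month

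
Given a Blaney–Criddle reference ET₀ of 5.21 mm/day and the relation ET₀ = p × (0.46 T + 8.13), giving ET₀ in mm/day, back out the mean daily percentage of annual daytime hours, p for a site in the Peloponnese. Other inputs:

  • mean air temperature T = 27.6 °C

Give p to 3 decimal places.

0.250

p = ET₀ / (0.46 T + 8.13) = 5.21 / (0.46 × 27.6 + 8.13) = 5.21 / 20.826 = 0.2502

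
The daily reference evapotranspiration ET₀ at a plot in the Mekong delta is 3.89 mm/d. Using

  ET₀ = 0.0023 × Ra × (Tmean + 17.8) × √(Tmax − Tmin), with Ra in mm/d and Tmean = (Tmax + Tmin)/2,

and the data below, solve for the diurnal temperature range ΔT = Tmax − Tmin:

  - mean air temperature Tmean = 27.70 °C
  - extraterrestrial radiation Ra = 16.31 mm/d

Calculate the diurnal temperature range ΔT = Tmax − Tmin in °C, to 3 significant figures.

5.19 °C

√ΔT = ET₀ / [0.0023 × Ra × (Tmean+17.8)] = 3.89 / (0.0023 × 16.31 × 45.50) = 2.2791
ΔT = 2.2791² = 5.194 °C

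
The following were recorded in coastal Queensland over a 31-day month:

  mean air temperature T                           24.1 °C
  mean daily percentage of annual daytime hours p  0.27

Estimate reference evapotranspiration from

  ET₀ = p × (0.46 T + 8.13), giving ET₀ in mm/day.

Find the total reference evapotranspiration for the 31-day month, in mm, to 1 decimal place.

160.8 mm

ET₀ = 0.27 × (0.46 × 24.1 + 8.13) = 0.27 × 19.216 = 5.1883 mm/d
Monthly total = 5.1883 × 31 = 160.837 mm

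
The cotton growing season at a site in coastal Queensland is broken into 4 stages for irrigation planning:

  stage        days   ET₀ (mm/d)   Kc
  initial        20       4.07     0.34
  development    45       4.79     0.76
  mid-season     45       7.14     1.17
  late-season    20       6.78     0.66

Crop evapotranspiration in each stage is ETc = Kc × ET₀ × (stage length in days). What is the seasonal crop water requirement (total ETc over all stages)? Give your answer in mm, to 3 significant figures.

657 mm

initial: 0.34 × 4.07 × 20 = 27.68 mm
development: 0.76 × 4.79 × 45 = 163.82 mm
mid-season: 1.17 × 7.14 × 45 = 375.92 mm
late-season: 0.66 × 6.78 × 20 = 89.50 mm
Seasonal total = 656.92 mm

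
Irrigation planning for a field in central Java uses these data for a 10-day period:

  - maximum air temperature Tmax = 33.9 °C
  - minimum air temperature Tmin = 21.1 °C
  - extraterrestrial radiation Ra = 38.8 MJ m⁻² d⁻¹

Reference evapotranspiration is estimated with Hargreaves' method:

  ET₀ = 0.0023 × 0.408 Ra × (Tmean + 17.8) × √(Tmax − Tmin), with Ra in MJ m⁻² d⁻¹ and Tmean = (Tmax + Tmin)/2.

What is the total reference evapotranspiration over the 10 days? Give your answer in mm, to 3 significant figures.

59.0 mm

Tmean = (33.9 + 21.1)/2 = 27.50 °C
0.408 Ra = 0.408 × 38.8 = 15.8304 mm/d equivalent
ET₀ = 0.0023 × 15.8304 × (27.50 + 17.8) × √12.8 = 0.0023 × 15.8304 × 45.30 × 3.5777 = 5.9009 mm/d
Over 10 days: 5.9009 × 10 = 59.009 mm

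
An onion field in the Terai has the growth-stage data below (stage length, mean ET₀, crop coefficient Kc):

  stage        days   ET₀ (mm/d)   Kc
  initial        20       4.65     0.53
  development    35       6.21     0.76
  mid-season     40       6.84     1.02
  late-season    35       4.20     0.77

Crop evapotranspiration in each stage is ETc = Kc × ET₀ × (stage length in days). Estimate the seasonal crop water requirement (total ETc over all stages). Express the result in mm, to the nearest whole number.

initial: 0.53 × 4.65 × 20 = 49.29 mm
development: 0.76 × 6.21 × 35 = 165.19 mm
mid-season: 1.02 × 6.84 × 40 = 279.07 mm
late-season: 0.77 × 4.20 × 35 = 113.19 mm
Seasonal total = 606.74 mm

607 mm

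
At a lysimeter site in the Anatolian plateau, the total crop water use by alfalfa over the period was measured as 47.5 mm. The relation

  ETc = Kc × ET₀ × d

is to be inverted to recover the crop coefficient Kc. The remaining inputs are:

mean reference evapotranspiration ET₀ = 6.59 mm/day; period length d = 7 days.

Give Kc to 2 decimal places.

1.03

ETc = Kc × ET₀ × d  ⇒  Kc = ETc / (ET₀ × d)
Kc = 47.5 / (6.59 × 7) = 47.5 / 46.13 = 1.0297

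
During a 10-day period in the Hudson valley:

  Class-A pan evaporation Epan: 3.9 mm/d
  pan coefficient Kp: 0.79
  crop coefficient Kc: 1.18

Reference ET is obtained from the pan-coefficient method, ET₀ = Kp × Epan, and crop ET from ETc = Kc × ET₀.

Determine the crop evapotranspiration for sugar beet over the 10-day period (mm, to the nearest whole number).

36 mm

ET₀ = 0.79 × 3.9 = 3.0810 mm/d
ETc = Kc × ET₀ = 1.18 × 3.0810 = 3.6356 mm/d
Over 10 days: 3.6356 × 10 = 36.356 mm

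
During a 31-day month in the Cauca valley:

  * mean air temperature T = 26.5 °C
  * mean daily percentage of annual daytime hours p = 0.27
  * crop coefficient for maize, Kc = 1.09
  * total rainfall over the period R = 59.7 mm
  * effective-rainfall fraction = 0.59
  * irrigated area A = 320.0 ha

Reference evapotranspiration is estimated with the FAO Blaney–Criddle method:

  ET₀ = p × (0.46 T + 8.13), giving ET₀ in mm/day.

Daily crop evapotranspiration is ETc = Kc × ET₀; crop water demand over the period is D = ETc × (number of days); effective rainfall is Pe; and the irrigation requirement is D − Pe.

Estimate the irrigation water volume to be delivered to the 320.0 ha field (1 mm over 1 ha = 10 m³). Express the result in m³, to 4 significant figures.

480500 m³

ET₀ = 0.27 × (0.46 × 26.5 + 8.13) = 0.27 × 20.320 = 5.4864 mm/d
ETc = Kc × ET₀ = 1.09 × 5.4864 = 5.9802 mm/d
Crop demand D = ETc × 31 d = 5.9802 × 31 = 185.386 mm
Pe = 0.59 × 59.7 = 35.223 mm
D − Pe = 185.386 − 35.223 = 150.163 mm
Volume = 150.163 mm × 320.0 ha × 10 = 480521.6 m³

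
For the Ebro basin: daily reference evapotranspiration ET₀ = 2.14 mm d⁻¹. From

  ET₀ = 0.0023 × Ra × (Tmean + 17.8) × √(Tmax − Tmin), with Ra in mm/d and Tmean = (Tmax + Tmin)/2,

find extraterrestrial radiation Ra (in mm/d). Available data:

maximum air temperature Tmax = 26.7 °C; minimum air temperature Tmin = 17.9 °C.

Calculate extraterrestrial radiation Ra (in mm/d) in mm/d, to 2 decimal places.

Tmean = 22.30 °C; √ΔT = 2.9665
Ra = ET₀ / [0.0023 × (Tmean+17.8) × √ΔT] = 2.14 / (0.0023 × 40.10 × 2.9665) = 7.822 mm/d

7.82 mm/d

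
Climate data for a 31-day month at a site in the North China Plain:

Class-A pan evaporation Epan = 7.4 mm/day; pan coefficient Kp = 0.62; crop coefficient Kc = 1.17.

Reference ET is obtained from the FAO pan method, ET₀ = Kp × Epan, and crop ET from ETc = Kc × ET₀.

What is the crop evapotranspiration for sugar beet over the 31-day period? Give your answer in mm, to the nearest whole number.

166 mm

ET₀ = 0.62 × 7.4 = 4.5880 mm/d
ETc = Kc × ET₀ = 1.17 × 4.5880 = 5.3680 mm/d
Over 31 days: 5.3680 × 31 = 166.408 mm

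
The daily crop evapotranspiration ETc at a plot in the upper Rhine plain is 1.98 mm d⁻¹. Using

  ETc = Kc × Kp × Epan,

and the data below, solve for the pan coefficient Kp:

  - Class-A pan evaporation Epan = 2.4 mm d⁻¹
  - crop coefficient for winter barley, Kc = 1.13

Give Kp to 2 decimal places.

0.73

ETc = Kc × Kp × Epan  ⇒  Kp = ETc / (Kc × Epan)
Kp = 1.98 / (1.13 × 2.4) = 1.98 / 2.712 = 0.7301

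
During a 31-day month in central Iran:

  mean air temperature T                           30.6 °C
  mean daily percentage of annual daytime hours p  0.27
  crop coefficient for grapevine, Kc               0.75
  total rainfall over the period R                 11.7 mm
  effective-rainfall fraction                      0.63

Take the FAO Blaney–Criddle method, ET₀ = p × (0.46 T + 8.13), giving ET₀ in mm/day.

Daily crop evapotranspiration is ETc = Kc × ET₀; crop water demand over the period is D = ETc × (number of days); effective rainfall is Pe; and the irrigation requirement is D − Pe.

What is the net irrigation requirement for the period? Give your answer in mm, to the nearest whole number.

ET₀ = 0.27 × (0.46 × 30.6 + 8.13) = 0.27 × 22.206 = 5.9956 mm/d
ETc = Kc × ET₀ = 0.75 × 5.9956 = 4.4967 mm/d
Crop demand D = ETc × 31 d = 4.4967 × 31 = 139.398 mm
Pe = 0.63 × 11.7 = 7.371 mm
D − Pe = 139.398 − 7.371 = 132.027 mm

132 mm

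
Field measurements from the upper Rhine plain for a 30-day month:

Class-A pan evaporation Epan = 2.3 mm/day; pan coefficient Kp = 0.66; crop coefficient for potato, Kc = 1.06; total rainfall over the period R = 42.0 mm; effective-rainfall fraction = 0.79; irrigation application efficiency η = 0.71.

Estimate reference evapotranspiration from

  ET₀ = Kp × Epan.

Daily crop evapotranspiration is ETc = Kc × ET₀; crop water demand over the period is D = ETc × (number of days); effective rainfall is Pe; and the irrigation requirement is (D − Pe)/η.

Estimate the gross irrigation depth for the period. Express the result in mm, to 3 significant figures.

ET₀ = 0.66 × 2.3 = 1.5180 mm/d
ETc = Kc × ET₀ = 1.06 × 1.5180 = 1.6091 mm/d
Crop demand D = ETc × 30 d = 1.6091 × 30 = 48.273 mm
Pe = 0.79 × 42.0 = 33.180 mm
D − Pe = 48.273 − 33.180 = 15.093 mm
Gross irrigation = 15.093 / 0.71 = 21.258 mm

21.3 mm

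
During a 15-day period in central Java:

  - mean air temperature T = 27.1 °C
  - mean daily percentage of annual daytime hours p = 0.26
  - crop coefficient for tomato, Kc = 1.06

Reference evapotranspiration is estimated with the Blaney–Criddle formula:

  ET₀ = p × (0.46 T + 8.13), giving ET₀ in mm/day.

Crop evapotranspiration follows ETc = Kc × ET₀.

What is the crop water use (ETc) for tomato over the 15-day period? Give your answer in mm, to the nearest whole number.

85 mm

ET₀ = 0.26 × (0.46 × 27.1 + 8.13) = 0.26 × 20.596 = 5.3550 mm/d
ETc = Kc × ET₀ = 1.06 × 5.3550 = 5.6763 mm/d
Over 15 days: 5.6763 × 15 = 85.145 mm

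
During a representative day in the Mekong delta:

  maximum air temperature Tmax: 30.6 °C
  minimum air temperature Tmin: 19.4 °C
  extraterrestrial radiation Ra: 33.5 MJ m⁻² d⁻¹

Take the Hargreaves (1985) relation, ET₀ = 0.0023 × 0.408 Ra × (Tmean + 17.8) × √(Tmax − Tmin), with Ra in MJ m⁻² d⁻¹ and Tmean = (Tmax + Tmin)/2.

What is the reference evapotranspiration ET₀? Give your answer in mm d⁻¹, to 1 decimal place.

4.5 mm d⁻¹

Tmean = (30.6 + 19.4)/2 = 25.00 °C
0.408 Ra = 0.408 × 33.5 = 13.6680 mm/d equivalent
ET₀ = 0.0023 × 13.6680 × (25.00 + 17.8) × √11.2 = 0.0023 × 13.6680 × 42.80 × 3.3466 = 4.5028 mm/d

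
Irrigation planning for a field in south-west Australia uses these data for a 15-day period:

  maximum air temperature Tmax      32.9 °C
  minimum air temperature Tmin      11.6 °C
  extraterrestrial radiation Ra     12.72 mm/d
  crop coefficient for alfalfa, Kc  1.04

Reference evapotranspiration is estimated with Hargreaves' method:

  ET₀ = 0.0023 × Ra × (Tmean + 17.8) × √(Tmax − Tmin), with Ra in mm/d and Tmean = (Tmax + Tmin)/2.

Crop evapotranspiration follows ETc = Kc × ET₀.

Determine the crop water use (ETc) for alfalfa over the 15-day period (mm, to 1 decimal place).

Tmean = (32.9 + 11.6)/2 = 22.25 °C
ET₀ = 0.0023 × 12.72 × (22.25 + 17.8) × √21.3 = 0.0023 × 12.72 × 40.05 × 4.6152 = 5.4076 mm/d
ETc = Kc × ET₀ = 1.04 × 5.4076 = 5.6239 mm/d
Over 15 days: 5.6239 × 15 = 84.359 mm

84.4 mm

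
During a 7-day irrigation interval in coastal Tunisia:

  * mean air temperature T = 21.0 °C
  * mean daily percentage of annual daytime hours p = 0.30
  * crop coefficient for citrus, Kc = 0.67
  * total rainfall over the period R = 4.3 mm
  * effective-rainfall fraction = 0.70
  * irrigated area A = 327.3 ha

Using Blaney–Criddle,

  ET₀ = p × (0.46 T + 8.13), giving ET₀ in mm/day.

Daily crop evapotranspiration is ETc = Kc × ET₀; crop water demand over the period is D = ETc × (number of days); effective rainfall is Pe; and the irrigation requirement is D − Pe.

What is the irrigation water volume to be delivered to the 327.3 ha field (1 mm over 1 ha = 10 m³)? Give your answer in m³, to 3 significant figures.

ET₀ = 0.30 × (0.46 × 21.0 + 8.13) = 0.30 × 17.790 = 5.3370 mm/d
ETc = Kc × ET₀ = 0.67 × 5.3370 = 3.5758 mm/d
Crop demand D = ETc × 7 d = 3.5758 × 7 = 25.031 mm
Pe = 0.70 × 4.3 = 3.010 mm
D − Pe = 25.031 − 3.010 = 22.021 mm
Volume = 22.021 mm × 327.3 ha × 10 = 72074.7 m³

72100 m³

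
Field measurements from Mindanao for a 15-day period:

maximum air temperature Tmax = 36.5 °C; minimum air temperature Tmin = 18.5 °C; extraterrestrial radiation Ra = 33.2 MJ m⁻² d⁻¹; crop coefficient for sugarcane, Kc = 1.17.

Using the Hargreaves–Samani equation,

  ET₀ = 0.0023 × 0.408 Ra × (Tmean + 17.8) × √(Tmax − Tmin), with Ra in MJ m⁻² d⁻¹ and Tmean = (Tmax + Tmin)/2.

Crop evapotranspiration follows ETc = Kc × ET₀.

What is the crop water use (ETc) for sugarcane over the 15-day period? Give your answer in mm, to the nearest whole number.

105 mm

Tmean = (36.5 + 18.5)/2 = 27.50 °C
0.408 Ra = 0.408 × 33.2 = 13.5456 mm/d equivalent
ET₀ = 0.0023 × 13.5456 × (27.50 + 17.8) × √18.0 = 0.0023 × 13.5456 × 45.30 × 4.2426 = 5.9876 mm/d
ETc = Kc × ET₀ = 1.17 × 5.9876 = 7.0055 mm/d
Over 15 days: 7.0055 × 15 = 105.083 mm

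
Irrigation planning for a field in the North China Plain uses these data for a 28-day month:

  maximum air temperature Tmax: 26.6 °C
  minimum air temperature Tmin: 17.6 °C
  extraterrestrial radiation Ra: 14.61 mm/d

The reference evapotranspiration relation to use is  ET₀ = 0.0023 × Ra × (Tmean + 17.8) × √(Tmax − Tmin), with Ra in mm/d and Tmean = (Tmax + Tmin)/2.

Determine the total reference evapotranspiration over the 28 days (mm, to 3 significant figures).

Tmean = (26.6 + 17.6)/2 = 22.10 °C
ET₀ = 0.0023 × 14.61 × (22.10 + 17.8) × √9.0 = 0.0023 × 14.61 × 39.90 × 3.0000 = 4.0223 mm/d
Over 28 days: 4.0223 × 28 = 112.624 mm

113 mm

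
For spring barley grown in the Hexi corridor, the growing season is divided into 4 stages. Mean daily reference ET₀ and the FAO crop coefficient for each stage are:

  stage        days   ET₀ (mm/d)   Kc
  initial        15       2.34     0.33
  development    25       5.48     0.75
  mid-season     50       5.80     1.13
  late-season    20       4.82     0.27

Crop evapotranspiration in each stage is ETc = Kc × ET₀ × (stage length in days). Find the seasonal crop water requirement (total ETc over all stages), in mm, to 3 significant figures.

468 mm

initial: 0.33 × 2.34 × 15 = 11.58 mm
development: 0.75 × 5.48 × 25 = 102.75 mm
mid-season: 1.13 × 5.80 × 50 = 327.70 mm
late-season: 0.27 × 4.82 × 20 = 26.03 mm
Seasonal total = 468.06 mm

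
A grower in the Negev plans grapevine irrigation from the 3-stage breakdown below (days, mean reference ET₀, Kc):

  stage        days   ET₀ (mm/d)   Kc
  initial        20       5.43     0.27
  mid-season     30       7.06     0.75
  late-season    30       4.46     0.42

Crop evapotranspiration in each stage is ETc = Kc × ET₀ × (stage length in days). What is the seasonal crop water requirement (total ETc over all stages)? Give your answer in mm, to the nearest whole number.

244 mm

initial: 0.27 × 5.43 × 20 = 29.32 mm
mid-season: 0.75 × 7.06 × 30 = 158.85 mm
late-season: 0.42 × 4.46 × 30 = 56.20 mm
Seasonal total = 244.37 mm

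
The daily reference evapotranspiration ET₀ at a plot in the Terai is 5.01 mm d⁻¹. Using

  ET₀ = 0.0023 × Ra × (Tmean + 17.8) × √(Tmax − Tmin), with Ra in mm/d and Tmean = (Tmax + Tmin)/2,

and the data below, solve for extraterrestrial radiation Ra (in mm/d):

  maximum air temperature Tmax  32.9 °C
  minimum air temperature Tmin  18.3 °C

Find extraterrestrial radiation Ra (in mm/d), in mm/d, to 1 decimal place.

Tmean = 25.60 °C; √ΔT = 3.8210
Ra = ET₀ / [0.0023 × (Tmean+17.8) × √ΔT] = 5.01 / (0.0023 × 43.40 × 3.8210) = 13.135 mm/d

13.1 mm/d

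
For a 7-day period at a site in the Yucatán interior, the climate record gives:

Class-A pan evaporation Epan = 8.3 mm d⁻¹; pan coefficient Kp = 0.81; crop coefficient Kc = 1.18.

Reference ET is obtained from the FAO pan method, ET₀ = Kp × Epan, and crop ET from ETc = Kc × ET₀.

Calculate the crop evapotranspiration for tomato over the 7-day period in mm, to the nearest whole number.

56 mm

ET₀ = 0.81 × 8.3 = 6.7230 mm/d
ETc = Kc × ET₀ = 1.18 × 6.7230 = 7.9331 mm/d
Over 7 days: 7.9331 × 7 = 55.532 mm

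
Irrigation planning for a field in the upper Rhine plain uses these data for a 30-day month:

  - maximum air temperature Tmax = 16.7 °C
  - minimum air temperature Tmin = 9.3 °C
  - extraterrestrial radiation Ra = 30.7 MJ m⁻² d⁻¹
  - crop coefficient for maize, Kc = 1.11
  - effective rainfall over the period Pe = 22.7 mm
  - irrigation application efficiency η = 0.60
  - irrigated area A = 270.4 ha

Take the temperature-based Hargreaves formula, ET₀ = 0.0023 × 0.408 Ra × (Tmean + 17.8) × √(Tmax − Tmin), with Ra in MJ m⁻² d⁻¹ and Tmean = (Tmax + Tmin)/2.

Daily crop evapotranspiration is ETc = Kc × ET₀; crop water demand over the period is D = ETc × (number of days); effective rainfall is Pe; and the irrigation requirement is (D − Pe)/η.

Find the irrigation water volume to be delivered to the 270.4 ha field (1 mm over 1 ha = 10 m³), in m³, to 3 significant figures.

Tmean = (16.7 + 9.3)/2 = 13.00 °C
0.408 Ra = 0.408 × 30.7 = 12.5256 mm/d equivalent
ET₀ = 0.0023 × 12.5256 × (13.00 + 17.8) × √7.4 = 0.0023 × 12.5256 × 30.80 × 2.7203 = 2.4138 mm/d
ETc = Kc × ET₀ = 1.11 × 2.4138 = 2.6793 mm/d
Crop demand D = ETc × 30 d = 2.6793 × 30 = 80.379 mm
D − Pe = 80.379 − 22.7 = 57.679 mm
Gross irrigation = 57.679 / 0.60 = 96.132 mm
Volume = 96.132 mm × 270.4 ha × 10 = 259940.9 m³

260000 m³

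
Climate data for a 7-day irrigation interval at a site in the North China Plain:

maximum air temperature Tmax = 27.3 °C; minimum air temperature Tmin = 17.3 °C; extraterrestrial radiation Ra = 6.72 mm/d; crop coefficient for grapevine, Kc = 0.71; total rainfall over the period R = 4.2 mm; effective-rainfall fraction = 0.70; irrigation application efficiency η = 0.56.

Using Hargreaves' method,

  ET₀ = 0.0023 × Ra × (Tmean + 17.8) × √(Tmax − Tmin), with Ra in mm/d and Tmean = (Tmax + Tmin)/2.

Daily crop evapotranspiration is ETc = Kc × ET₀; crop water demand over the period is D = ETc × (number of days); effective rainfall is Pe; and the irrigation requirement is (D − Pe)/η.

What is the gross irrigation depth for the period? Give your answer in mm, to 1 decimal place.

12.1 mm

Tmean = (27.3 + 17.3)/2 = 22.30 °C
ET₀ = 0.0023 × 6.72 × (22.30 + 17.8) × √10.0 = 0.0023 × 6.72 × 40.10 × 3.1623 = 1.9599 mm/d
ETc = Kc × ET₀ = 0.71 × 1.9599 = 1.3915 mm/d
Crop demand D = ETc × 7 d = 1.3915 × 7 = 9.741 mm
Pe = 0.70 × 4.2 = 2.940 mm
D − Pe = 9.741 − 2.940 = 6.801 mm
Gross irrigation = 6.801 / 0.56 = 12.145 mm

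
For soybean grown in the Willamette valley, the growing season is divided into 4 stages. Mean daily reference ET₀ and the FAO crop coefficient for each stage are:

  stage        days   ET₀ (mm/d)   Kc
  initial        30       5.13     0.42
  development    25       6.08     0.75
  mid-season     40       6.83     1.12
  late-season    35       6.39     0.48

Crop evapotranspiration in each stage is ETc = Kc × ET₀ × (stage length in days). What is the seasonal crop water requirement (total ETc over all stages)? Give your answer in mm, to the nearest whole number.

initial: 0.42 × 5.13 × 30 = 64.64 mm
development: 0.75 × 6.08 × 25 = 114.00 mm
mid-season: 1.12 × 6.83 × 40 = 305.98 mm
late-season: 0.48 × 6.39 × 35 = 107.35 mm
Seasonal total = 591.97 mm

592 mm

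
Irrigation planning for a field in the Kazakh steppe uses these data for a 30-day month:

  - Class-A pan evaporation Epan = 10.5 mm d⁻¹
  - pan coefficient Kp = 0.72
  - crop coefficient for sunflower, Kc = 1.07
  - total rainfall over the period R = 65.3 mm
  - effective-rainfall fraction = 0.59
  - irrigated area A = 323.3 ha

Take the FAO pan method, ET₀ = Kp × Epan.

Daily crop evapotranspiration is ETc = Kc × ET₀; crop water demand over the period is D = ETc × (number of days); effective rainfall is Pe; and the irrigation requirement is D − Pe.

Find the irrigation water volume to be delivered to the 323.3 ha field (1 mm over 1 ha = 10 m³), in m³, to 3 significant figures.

660000 m³

ET₀ = 0.72 × 10.5 = 7.5600 mm/d
ETc = Kc × ET₀ = 1.07 × 7.5600 = 8.0892 mm/d
Crop demand D = ETc × 30 d = 8.0892 × 30 = 242.676 mm
Pe = 0.59 × 65.3 = 38.527 mm
D − Pe = 242.676 − 38.527 = 204.149 mm
Volume = 204.149 mm × 323.3 ha × 10 = 660013.7 m³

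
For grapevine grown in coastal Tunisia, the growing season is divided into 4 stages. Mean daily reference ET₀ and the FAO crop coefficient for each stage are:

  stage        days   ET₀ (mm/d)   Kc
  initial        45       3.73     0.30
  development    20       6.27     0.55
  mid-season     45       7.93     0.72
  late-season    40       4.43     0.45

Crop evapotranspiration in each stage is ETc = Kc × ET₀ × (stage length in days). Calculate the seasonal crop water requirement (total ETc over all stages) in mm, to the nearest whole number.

initial: 0.30 × 3.73 × 45 = 50.36 mm
development: 0.55 × 6.27 × 20 = 68.97 mm
mid-season: 0.72 × 7.93 × 45 = 256.93 mm
late-season: 0.45 × 4.43 × 40 = 79.74 mm
Seasonal total = 456.00 mm

456 mm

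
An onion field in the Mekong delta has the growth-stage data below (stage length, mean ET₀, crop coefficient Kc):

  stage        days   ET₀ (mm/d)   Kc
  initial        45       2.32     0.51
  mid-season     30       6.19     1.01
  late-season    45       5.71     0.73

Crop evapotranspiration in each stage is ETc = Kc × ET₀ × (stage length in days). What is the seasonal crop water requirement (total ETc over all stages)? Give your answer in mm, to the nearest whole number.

428 mm

initial: 0.51 × 2.32 × 45 = 53.24 mm
mid-season: 1.01 × 6.19 × 30 = 187.56 mm
late-season: 0.73 × 5.71 × 45 = 187.57 mm
Seasonal total = 428.37 mm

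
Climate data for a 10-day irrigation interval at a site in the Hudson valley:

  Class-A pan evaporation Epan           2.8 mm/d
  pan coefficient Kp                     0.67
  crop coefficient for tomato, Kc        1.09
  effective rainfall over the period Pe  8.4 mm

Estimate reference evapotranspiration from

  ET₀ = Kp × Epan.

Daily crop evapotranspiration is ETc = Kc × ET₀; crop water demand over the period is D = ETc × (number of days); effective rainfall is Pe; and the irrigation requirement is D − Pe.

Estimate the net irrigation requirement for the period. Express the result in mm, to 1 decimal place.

12.0 mm

ET₀ = 0.67 × 2.8 = 1.8760 mm/d
ETc = Kc × ET₀ = 1.09 × 1.8760 = 2.0448 mm/d
Crop demand D = ETc × 10 d = 2.0448 × 10 = 20.448 mm
D − Pe = 20.448 − 8.4 = 12.048 mm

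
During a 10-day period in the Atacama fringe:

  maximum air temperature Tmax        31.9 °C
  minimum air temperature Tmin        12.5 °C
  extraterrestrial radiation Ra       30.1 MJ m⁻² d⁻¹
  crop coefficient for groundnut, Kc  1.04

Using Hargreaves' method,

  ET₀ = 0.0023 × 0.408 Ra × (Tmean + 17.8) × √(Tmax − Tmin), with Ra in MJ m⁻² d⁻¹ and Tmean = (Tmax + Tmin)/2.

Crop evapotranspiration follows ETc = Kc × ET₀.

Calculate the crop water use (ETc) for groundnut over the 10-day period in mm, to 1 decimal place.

Tmean = (31.9 + 12.5)/2 = 22.20 °C
0.408 Ra = 0.408 × 30.1 = 12.2808 mm/d equivalent
ET₀ = 0.0023 × 12.2808 × (22.20 + 17.8) × √19.4 = 0.0023 × 12.2808 × 40.00 × 4.4045 = 4.9764 mm/d
ETc = Kc × ET₀ = 1.04 × 4.9764 = 5.1755 mm/d
Over 10 days: 5.1755 × 10 = 51.755 mm

51.8 mm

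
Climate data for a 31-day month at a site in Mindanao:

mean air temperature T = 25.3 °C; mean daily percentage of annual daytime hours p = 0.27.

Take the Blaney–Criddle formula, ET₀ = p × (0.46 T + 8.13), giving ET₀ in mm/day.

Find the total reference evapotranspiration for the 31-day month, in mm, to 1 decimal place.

ET₀ = 0.27 × (0.46 × 25.3 + 8.13) = 0.27 × 19.768 = 5.3374 mm/d
Monthly total = 5.3374 × 31 = 165.459 mm

165.5 mm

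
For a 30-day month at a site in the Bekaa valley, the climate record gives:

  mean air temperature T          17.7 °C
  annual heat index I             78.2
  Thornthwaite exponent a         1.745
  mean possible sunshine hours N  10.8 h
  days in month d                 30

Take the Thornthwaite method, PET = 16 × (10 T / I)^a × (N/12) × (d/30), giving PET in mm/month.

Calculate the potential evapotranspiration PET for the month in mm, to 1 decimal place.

59.9 mm

10T/I = 10 × 17.7 / 78.2 = 2.2634
(10T/I)^a = 2.2634^1.745 = 4.1597
Uncorrected PET = 16 × 4.1597 = 66.555 mm
Correction = (N/12)(d/30) = (10.8/12)(30/30) = 0.9000
PET = 66.555 × 0.9000 = 59.900 mm/month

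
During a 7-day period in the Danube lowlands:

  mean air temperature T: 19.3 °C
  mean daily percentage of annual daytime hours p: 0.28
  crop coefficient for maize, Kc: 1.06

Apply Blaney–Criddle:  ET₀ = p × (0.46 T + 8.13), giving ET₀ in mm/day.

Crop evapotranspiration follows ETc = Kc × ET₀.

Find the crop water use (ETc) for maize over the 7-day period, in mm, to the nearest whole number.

35 mm

ET₀ = 0.28 × (0.46 × 19.3 + 8.13) = 0.28 × 17.008 = 4.7622 mm/d
ETc = Kc × ET₀ = 1.06 × 4.7622 = 5.0479 mm/d
Over 7 days: 5.0479 × 7 = 35.335 mm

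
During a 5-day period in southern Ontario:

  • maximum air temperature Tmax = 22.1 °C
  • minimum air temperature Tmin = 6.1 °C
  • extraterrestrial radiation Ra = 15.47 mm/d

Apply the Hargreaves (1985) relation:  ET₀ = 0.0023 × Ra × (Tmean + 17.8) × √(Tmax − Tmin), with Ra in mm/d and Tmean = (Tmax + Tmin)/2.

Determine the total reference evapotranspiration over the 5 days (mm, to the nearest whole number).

23 mm

Tmean = (22.1 + 6.1)/2 = 14.10 °C
ET₀ = 0.0023 × 15.47 × (14.10 + 17.8) × √16.0 = 0.0023 × 15.47 × 31.90 × 4.0000 = 4.5401 mm/d
Over 5 days: 4.5401 × 5 = 22.701 mm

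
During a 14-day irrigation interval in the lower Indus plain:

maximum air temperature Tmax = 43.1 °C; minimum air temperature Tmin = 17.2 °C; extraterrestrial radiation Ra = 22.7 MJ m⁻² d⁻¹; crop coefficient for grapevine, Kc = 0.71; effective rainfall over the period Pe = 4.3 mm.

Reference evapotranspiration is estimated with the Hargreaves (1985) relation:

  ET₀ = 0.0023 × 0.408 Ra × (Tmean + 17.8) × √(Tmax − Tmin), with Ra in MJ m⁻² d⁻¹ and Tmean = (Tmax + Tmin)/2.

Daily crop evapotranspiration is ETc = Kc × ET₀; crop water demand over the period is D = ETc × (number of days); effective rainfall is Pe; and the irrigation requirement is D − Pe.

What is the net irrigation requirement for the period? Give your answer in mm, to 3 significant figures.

Tmean = (43.1 + 17.2)/2 = 30.15 °C
0.408 Ra = 0.408 × 22.7 = 9.2616 mm/d equivalent
ET₀ = 0.0023 × 9.2616 × (30.15 + 17.8) × √25.9 = 0.0023 × 9.2616 × 47.95 × 5.0892 = 5.1982 mm/d
ETc = Kc × ET₀ = 0.71 × 5.1982 = 3.6907 mm/d
Crop demand D = ETc × 14 d = 3.6907 × 14 = 51.670 mm
D − Pe = 51.670 − 4.3 = 47.370 mm

47.4 mm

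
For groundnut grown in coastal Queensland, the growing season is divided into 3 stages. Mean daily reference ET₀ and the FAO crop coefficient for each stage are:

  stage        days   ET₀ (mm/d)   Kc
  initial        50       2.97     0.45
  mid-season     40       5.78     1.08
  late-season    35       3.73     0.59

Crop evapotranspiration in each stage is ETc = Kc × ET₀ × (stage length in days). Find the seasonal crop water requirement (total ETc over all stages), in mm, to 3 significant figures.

initial: 0.45 × 2.97 × 50 = 66.83 mm
mid-season: 1.08 × 5.78 × 40 = 249.70 mm
late-season: 0.59 × 3.73 × 35 = 77.02 mm
Seasonal total = 393.55 mm

394 mm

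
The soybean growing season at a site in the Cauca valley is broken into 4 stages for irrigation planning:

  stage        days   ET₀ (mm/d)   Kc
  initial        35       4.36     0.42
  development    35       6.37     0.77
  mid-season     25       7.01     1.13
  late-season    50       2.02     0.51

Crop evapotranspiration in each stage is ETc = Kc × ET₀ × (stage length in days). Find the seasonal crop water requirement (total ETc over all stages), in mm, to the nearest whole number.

initial: 0.42 × 4.36 × 35 = 64.09 mm
development: 0.77 × 6.37 × 35 = 171.67 mm
mid-season: 1.13 × 7.01 × 25 = 198.03 mm
late-season: 0.51 × 2.02 × 50 = 51.51 mm
Seasonal total = 485.30 mm

485 mm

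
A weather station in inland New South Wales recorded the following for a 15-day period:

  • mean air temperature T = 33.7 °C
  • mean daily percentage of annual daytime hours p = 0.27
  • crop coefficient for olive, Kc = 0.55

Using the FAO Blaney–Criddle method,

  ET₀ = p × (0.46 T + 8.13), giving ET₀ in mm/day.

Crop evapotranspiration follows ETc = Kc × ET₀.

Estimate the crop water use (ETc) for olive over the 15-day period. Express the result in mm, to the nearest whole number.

53 mm

ET₀ = 0.27 × (0.46 × 33.7 + 8.13) = 0.27 × 23.632 = 6.3806 mm/d
ETc = Kc × ET₀ = 0.55 × 6.3806 = 3.5093 mm/d
Over 15 days: 3.5093 × 15 = 52.640 mm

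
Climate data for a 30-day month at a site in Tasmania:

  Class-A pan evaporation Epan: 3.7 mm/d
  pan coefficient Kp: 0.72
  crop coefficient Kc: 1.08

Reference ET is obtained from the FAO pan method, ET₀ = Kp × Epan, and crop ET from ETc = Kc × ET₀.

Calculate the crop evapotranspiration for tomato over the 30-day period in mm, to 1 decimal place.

86.3 mm

ET₀ = 0.72 × 3.7 = 2.6640 mm/d
ETc = Kc × ET₀ = 1.08 × 2.6640 = 2.8771 mm/d
Over 30 days: 2.8771 × 30 = 86.313 mm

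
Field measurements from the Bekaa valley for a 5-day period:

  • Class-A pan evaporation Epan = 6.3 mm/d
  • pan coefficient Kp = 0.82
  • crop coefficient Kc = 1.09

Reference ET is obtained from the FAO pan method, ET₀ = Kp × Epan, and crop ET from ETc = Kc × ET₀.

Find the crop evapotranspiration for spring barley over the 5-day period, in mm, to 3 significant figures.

28.2 mm

ET₀ = 0.82 × 6.3 = 5.1660 mm/d
ETc = Kc × ET₀ = 1.09 × 5.1660 = 5.6309 mm/d
Over 5 days: 5.6309 × 5 = 28.155 mm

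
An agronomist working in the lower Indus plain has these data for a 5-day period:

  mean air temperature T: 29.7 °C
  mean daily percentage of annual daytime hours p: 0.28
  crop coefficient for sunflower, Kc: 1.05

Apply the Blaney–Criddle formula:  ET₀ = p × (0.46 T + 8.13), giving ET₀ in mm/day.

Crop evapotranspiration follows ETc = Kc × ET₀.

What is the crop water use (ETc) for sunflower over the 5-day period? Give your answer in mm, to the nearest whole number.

ET₀ = 0.28 × (0.46 × 29.7 + 8.13) = 0.28 × 21.792 = 6.1018 mm/d
ETc = Kc × ET₀ = 1.05 × 6.1018 = 6.4069 mm/d
Over 5 days: 6.4069 × 5 = 32.035 mm

32 mm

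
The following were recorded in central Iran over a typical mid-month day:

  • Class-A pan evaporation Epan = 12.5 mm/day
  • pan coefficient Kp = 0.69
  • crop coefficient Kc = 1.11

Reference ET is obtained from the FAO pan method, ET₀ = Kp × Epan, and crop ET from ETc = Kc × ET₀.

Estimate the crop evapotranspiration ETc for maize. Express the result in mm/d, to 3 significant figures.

ET₀ = 0.69 × 12.5 = 8.6250 mm/d
ETc = Kc × ET₀ = 1.11 × 8.6250 = 9.5738 mm/d

9.57 mm/d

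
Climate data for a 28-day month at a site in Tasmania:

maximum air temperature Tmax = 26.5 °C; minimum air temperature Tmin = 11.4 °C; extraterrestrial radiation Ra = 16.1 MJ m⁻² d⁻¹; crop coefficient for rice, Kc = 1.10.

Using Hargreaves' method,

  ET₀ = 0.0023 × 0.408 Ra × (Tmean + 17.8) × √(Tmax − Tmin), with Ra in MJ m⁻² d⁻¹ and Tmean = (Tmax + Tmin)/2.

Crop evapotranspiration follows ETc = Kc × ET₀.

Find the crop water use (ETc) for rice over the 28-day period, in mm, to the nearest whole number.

Tmean = (26.5 + 11.4)/2 = 18.95 °C
0.408 Ra = 0.408 × 16.1 = 6.5688 mm/d equivalent
ET₀ = 0.0023 × 6.5688 × (18.95 + 17.8) × √15.1 = 0.0023 × 6.5688 × 36.75 × 3.8859 = 2.1576 mm/d
ETc = Kc × ET₀ = 1.10 × 2.1576 = 2.3734 mm/d
Over 28 days: 2.3734 × 28 = 66.455 mm

66 mm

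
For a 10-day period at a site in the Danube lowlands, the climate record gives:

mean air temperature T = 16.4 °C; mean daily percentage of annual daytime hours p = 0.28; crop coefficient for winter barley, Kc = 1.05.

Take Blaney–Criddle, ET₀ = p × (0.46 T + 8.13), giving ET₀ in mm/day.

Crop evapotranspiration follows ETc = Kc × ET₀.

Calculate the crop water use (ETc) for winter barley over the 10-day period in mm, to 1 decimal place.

ET₀ = 0.28 × (0.46 × 16.4 + 8.13) = 0.28 × 15.674 = 4.3887 mm/d
ETc = Kc × ET₀ = 1.05 × 4.3887 = 4.6081 mm/d
Over 10 days: 4.6081 × 10 = 46.081 mm

46.1 mm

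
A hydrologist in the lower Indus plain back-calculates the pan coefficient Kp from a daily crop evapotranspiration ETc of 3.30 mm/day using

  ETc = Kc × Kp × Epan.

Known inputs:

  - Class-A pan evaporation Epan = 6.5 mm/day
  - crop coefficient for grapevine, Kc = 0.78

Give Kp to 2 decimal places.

ETc = Kc × Kp × Epan  ⇒  Kp = ETc / (Kc × Epan)
Kp = 3.30 / (0.78 × 6.5) = 3.30 / 5.070 = 0.6509

0.65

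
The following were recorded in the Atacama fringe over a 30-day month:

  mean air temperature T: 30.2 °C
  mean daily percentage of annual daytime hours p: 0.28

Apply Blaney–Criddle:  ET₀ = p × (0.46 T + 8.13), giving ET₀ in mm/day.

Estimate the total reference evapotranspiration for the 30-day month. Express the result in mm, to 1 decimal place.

ET₀ = 0.28 × (0.46 × 30.2 + 8.13) = 0.28 × 22.022 = 6.1662 mm/d
Monthly total = 6.1662 × 30 = 184.986 mm

185.0 mm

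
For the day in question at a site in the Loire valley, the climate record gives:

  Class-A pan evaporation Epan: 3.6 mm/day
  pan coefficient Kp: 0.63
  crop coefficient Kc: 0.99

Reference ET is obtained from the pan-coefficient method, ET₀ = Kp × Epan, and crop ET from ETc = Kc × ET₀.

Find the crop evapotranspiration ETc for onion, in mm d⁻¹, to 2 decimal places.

ET₀ = 0.63 × 3.6 = 2.2680 mm/d
ETc = Kc × ET₀ = 0.99 × 2.2680 = 2.2453 mm/d

2.25 mm d⁻¹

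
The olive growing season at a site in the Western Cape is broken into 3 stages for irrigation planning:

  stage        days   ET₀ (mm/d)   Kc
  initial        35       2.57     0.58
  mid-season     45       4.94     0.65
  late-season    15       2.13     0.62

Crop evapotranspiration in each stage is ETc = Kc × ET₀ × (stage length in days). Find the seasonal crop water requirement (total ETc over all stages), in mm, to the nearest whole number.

216 mm

initial: 0.58 × 2.57 × 35 = 52.17 mm
mid-season: 0.65 × 4.94 × 45 = 144.50 mm
late-season: 0.62 × 2.13 × 15 = 19.81 mm
Seasonal total = 216.48 mm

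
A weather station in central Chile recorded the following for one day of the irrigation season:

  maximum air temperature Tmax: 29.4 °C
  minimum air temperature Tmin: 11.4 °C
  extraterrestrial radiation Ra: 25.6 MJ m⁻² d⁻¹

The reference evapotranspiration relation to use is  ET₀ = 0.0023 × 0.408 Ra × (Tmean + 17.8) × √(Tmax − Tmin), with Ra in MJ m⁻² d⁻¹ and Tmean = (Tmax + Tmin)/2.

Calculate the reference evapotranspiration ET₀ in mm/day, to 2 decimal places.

3.89 mm/day

Tmean = (29.4 + 11.4)/2 = 20.40 °C
0.408 Ra = 0.408 × 25.6 = 10.4448 mm/d equivalent
ET₀ = 0.0023 × 10.4448 × (20.40 + 17.8) × √18.0 = 0.0023 × 10.4448 × 38.20 × 4.2426 = 3.8933 mm/d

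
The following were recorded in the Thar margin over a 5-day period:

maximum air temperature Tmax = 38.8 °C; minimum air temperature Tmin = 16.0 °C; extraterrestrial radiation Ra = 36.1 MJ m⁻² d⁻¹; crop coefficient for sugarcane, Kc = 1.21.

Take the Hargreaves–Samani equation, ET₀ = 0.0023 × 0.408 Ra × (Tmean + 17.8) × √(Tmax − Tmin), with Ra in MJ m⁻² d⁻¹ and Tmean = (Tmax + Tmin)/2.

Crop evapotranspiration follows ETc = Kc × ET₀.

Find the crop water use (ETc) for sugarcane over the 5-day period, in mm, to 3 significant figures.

44.2 mm

Tmean = (38.8 + 16.0)/2 = 27.40 °C
0.408 Ra = 0.408 × 36.1 = 14.7288 mm/d equivalent
ET₀ = 0.0023 × 14.7288 × (27.40 + 17.8) × √22.8 = 0.0023 × 14.7288 × 45.20 × 4.7749 = 7.3114 mm/d
ETc = Kc × ET₀ = 1.21 × 7.3114 = 8.8468 mm/d
Over 5 days: 8.8468 × 5 = 44.234 mm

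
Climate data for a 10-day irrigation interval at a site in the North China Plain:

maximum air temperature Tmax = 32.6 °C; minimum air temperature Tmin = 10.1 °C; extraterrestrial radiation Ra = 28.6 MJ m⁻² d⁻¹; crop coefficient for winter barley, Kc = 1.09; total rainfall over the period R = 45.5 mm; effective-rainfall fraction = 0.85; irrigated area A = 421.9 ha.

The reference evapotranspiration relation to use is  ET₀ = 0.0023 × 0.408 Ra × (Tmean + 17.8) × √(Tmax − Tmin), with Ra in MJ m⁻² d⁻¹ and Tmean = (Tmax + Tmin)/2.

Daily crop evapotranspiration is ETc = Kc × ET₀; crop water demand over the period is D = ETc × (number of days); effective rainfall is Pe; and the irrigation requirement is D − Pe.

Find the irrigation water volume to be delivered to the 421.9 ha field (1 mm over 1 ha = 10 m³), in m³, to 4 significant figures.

Tmean = (32.6 + 10.1)/2 = 21.35 °C
0.408 Ra = 0.408 × 28.6 = 11.6688 mm/d equivalent
ET₀ = 0.0023 × 11.6688 × (21.35 + 17.8) × √22.5 = 0.0023 × 11.6688 × 39.15 × 4.7434 = 4.9840 mm/d
ETc = Kc × ET₀ = 1.09 × 4.9840 = 5.4326 mm/d
Crop demand D = ETc × 10 d = 5.4326 × 10 = 54.326 mm
Pe = 0.85 × 45.5 = 38.675 mm
D − Pe = 54.326 − 38.675 = 15.651 mm
Volume = 15.651 mm × 421.9 ha × 10 = 66031.6 m³

66030 m³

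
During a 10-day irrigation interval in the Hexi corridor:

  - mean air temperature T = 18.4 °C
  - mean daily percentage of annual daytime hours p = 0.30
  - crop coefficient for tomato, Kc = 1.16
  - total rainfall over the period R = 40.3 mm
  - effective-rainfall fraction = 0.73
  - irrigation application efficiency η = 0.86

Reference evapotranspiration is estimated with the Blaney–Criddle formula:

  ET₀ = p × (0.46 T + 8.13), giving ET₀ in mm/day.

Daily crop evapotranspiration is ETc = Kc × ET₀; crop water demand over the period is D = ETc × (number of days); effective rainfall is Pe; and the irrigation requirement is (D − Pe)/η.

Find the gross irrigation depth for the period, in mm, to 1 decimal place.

ET₀ = 0.30 × (0.46 × 18.4 + 8.13) = 0.30 × 16.594 = 4.9782 mm/d
ETc = Kc × ET₀ = 1.16 × 4.9782 = 5.7747 mm/d
Crop demand D = ETc × 10 d = 5.7747 × 10 = 57.747 mm
Pe = 0.73 × 40.3 = 29.419 mm
D − Pe = 57.747 − 29.419 = 28.328 mm
Gross irrigation = 28.328 / 0.86 = 32.940 mm

32.9 mm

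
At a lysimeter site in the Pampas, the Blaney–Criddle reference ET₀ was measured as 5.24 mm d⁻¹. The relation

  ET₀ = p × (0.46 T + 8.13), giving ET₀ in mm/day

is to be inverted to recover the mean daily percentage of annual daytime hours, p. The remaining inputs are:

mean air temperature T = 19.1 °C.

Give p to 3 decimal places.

p = ET₀ / (0.46 T + 8.13) = 5.24 / (0.46 × 19.1 + 8.13) = 5.24 / 16.916 = 0.3098

0.310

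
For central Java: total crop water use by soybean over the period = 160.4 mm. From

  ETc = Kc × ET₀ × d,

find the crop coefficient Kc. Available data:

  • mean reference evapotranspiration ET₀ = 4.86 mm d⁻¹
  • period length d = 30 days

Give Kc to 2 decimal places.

1.10

ETc = Kc × ET₀ × d  ⇒  Kc = ETc / (ET₀ × d)
Kc = 160.4 / (4.86 × 30) = 160.4 / 145.80 = 1.1001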